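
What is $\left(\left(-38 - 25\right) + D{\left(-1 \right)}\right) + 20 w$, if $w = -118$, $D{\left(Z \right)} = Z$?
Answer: $-2424$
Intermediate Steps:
$\left(\left(-38 - 25\right) + D{\left(-1 \right)}\right) + 20 w = \left(\left(-38 - 25\right) - 1\right) + 20 \left(-118\right) = \left(\left(-38 - 25\right) - 1\right) - 2360 = \left(-63 - 1\right) - 2360 = -64 - 2360 = -2424$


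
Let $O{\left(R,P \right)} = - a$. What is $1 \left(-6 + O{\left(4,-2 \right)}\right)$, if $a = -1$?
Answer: $-5$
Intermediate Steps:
$O{\left(R,P \right)} = 1$ ($O{\left(R,P \right)} = \left(-1\right) \left(-1\right) = 1$)
$1 \left(-6 + O{\left(4,-2 \right)}\right) = 1 \left(-6 + 1\right) = 1 \left(-5\right) = -5$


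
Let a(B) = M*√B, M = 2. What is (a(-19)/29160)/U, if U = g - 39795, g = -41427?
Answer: -I*√19/1184216760 ≈ -3.6808e-9*I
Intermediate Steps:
a(B) = 2*√B
U = -81222 (U = -41427 - 39795 = -81222)
(a(-19)/29160)/U = ((2*√(-19))/29160)/(-81222) = ((2*(I*√19))*(1/29160))*(-1/81222) = ((2*I*√19)*(1/29160))*(-1/81222) = (I*√19/14580)*(-1/81222) = -I*√19/1184216760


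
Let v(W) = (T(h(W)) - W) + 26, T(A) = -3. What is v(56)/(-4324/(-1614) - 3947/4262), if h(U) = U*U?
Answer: -113501322/6029215 ≈ -18.825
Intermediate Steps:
h(U) = U**2
v(W) = 23 - W (v(W) = (-3 - W) + 26 = 23 - W)
v(56)/(-4324/(-1614) - 3947/4262) = (23 - 1*56)/(-4324/(-1614) - 3947/4262) = (23 - 56)/(-4324*(-1/1614) - 3947*1/4262) = -33/(2162/807 - 3947/4262) = -33/6029215/3439434 = -33*3439434/6029215 = -113501322/6029215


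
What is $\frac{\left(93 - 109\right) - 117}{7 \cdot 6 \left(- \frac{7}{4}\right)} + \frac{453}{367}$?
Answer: $\frac{23459}{7707} \approx 3.0439$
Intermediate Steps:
$\frac{\left(93 - 109\right) - 117}{7 \cdot 6 \left(- \frac{7}{4}\right)} + \frac{453}{367} = \frac{-16 - 117}{42 \left(\left(-7\right) \frac{1}{4}\right)} + 453 \cdot \frac{1}{367} = - \frac{133}{42 \left(- \frac{7}{4}\right)} + \frac{453}{367} = - \frac{133}{- \frac{147}{2}} + \frac{453}{367} = \left(-133\right) \left(- \frac{2}{147}\right) + \frac{453}{367} = \frac{38}{21} + \frac{453}{367} = \frac{23459}{7707}$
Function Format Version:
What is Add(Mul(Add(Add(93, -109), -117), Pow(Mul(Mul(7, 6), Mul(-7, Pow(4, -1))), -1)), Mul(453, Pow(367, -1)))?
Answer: Rational(23459, 7707) ≈ 3.0439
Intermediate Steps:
Add(Mul(Add(Add(93, -109), -117), Pow(Mul(Mul(7, 6), Mul(-7, Pow(4, -1))), -1)), Mul(453, Pow(367, -1))) = Add(Mul(Add(-16, -117), Pow(Mul(42, Mul(-7, Rational(1, 4))), -1)), Mul(453, Rational(1, 367))) = Add(Mul(-133, Pow(Mul(42, Rational(-7, 4)), -1)), Rational(453, 367)) = Add(Mul(-133, Pow(Rational(-147, 2), -1)), Rational(453, 367)) = Add(Mul(-133, Rational(-2, 147)), Rational(453, 367)) = Add(Rational(38, 21), Rational(453, 367)) = Rational(23459, 7707)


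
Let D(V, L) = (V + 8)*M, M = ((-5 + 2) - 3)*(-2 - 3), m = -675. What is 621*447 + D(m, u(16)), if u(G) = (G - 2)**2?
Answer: 257577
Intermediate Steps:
u(G) = (-2 + G)**2
M = 30 (M = (-3 - 3)*(-5) = -6*(-5) = 30)
D(V, L) = 240 + 30*V (D(V, L) = (V + 8)*30 = (8 + V)*30 = 240 + 30*V)
621*447 + D(m, u(16)) = 621*447 + (240 + 30*(-675)) = 277587 + (240 - 20250) = 277587 - 20010 = 257577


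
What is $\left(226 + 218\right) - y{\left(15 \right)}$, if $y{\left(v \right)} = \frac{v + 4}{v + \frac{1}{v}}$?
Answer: $\frac{100059}{226} \approx 442.74$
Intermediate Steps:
$y{\left(v \right)} = \frac{4 + v}{v + \frac{1}{v}}$
$\left(226 + 218\right) - y{\left(15 \right)} = \left(226 + 218\right) - \frac{15 \left(4 + 15\right)}{1 + 15^{2}} = 444 - 15 \frac{1}{1 + 225} \cdot 19 = 444 - 15 \cdot \frac{1}{226} \cdot 19 = 444 - \frac{285}{226} = \frac{100059}{226}$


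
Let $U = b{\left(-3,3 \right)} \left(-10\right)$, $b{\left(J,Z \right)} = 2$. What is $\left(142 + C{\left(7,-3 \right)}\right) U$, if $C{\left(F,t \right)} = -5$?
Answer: $-2740$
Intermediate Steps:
$U = -20$ ($U = 2 \left(-10\right) = -20$)
$\left(142 + C{\left(7,-3 \right)}\right) U = \left(142 - 5\right) \left(-20\right) = 137 \left(-20\right) = -2740$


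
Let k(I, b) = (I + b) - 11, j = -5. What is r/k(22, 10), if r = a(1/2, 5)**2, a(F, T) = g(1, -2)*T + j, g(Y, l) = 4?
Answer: 75/7 ≈ 10.714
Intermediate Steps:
a(F, T) = -5 + 4*T (a(F, T) = 4*T - 5 = -5 + 4*T)
k(I, b) = -11 + I + b
r = 225 (r = (-5 + 4*5)**2 = (-5 + 20)**2 = 15**2 = 225)
r/k(22, 10) = 225/(-11 + 22 + 10) = 225/21 = 225*(1/21) = 75/7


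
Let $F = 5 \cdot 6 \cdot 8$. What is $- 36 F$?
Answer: $-8640$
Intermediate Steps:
$F = 240$ ($F = 30 \cdot 8 = 240$)
$- 36 F = \left(-36\right) 240 = -8640$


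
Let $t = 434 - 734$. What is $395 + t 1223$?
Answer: $-366505$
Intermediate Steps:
$t = -300$
$395 + t 1223 = 395 - 366900 = -366505$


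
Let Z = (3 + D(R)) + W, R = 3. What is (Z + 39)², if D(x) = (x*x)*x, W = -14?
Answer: 3025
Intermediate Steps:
D(x) = x³ (D(x) = x²*x = x³)
Z = 16 (Z = (3 + 3³) - 14 = (3 + 27) - 14 = 30 - 14 = 16)
(Z + 39)² = (16 + 39)² = 55² = 3025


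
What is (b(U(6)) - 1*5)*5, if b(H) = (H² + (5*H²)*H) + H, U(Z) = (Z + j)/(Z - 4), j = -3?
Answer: 625/8 ≈ 78.125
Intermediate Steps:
U(Z) = (-3 + Z)/(-4 + Z) (U(Z) = (Z - 3)/(Z - 4) = (-3 + Z)/(-4 + Z))
b(H) = H + H² + 5*H³ (b(H) = (H² + 5*H³) + H = H + H² + 5*H³)
(b(U(6)) - 1*5)*5 = (((-3 + 6)/(-4 + 6))*(1 + (-3 + 6)/(-4 + 6) + 5*((-3 + 6)/(-4 + 6))²) - 1*5)*5 = ((3/2)*(1 + 3/2 + 5*(3/2)²) - 5)*5 = (((½)*3)*(1 + (½)*3 + 5*((½)*3)²) - 5)*5 = (3*(1 + 3/2 + 5*(3/2)²)/2 - 5)*5 = (3*(1 + 3/2 + 5*(9/4))/2 - 5)*5 = (3*(1 + 3/2 + 45/4)/2 - 5)*5 = ((3/2)*(55/4) - 5)*5 = (165/8 - 5)*5 = (125/8)*5 = 625/8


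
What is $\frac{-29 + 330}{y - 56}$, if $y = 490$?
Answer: $\frac{43}{62} \approx 0.69355$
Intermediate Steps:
$\frac{-29 + 330}{y - 56} = \frac{-29 + 330}{490 - 56} = \frac{301}{434} = 301 \cdot \frac{1}{434} = \frac{43}{62}$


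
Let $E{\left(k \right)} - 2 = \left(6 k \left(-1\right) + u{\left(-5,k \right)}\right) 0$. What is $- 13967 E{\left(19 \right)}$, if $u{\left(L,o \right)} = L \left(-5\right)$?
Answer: $-27934$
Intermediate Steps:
$u{\left(L,o \right)} = - 5 L$
$E{\left(k \right)} = 2$ ($E{\left(k \right)} = 2 + \left(6 k \left(-1\right) - -25\right) 0 = 2 + \left(- 6 k + 25\right) 0 = 2 + \left(25 - 6 k\right) 0 = 2 + 0 = 2$)
$- 13967 E{\left(19 \right)} = \left(-13967\right) 2 = -27934$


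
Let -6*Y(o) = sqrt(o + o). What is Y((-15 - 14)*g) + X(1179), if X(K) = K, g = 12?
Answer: 1179 - I*sqrt(174)/3 ≈ 1179.0 - 4.397*I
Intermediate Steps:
Y(o) = -sqrt(2)*sqrt(o)/6 (Y(o) = -sqrt(o + o)/6 = -sqrt(2)*sqrt(o)/6)
Y((-15 - 14)*g) + X(1179) = -sqrt(2)*sqrt((-15 - 14)*12)/6 + 1179 = -sqrt(2)*sqrt(-29*12)/6 + 1179 = -sqrt(2)*sqrt(-348)/6 + 1179 = -sqrt(2)*2*I*sqrt(87)/6 + 1179 = -I*sqrt(174)/3 + 1179 = 1179 - I*sqrt(174)/3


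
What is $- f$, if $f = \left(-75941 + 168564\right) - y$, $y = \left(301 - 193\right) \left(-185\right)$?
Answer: $-112603$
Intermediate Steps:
$y = -19980$ ($y = 108 \left(-185\right) = -19980$)
$f = 112603$ ($f = \left(-75941 + 168564\right) - -19980 = 92623 + 19980 = 112603$)
$- f = \left(-1\right) 112603 = -112603$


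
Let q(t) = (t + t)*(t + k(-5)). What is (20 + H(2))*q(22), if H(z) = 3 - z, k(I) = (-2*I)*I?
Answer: -25872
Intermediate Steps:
k(I) = -2*I²
q(t) = 2*t*(-50 + t) (q(t) = (t + t)*(t - 2*(-5)²) = (2*t)*(t - 2*25) = (2*t)*(t - 50) = (2*t)*(-50 + t) = 2*t*(-50 + t))
(20 + H(2))*q(22) = (20 + (3 - 1*2))*(2*22*(-50 + 22)) = (20 + (3 - 2))*(2*22*(-28)) = (20 + 1)*(-1232) = 21*(-1232) = -25872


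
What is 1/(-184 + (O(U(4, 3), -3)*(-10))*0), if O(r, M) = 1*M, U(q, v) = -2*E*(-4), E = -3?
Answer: -1/184 ≈ -0.0054348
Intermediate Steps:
U(q, v) = -24 (U(q, v) = -2*(-3)*(-4) = 6*(-4) = -24)
O(r, M) = M
1/(-184 + (O(U(4, 3), -3)*(-10))*0) = 1/(-184 - 3*(-10)*0) = 1/(-184 + 30*0) = 1/(-184 + 0) = 1/(-184) = -1/184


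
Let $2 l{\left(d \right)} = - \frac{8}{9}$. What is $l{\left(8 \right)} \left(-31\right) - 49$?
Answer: $- \frac{317}{9} \approx -35.222$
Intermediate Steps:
$l{\left(d \right)} = - \frac{4}{9}$ ($l{\left(d \right)} = \frac{\left(-8\right) \frac{1}{9}}{2} = \frac{1}{2} \left(- \frac{8}{9}\right) = - \frac{4}{9}$)
$l{\left(8 \right)} \left(-31\right) - 49 = \left(- \frac{4}{9}\right) \left(-31\right) - 49 = \frac{124}{9} - 49 = - \frac{317}{9}$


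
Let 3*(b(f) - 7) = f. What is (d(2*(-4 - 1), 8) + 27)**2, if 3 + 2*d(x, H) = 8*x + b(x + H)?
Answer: 1156/9 ≈ 128.44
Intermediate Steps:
b(f) = 7 + f/3
d(x, H) = 2 + H/6 + 25*x/6 (d(x, H) = -3/2 + (8*x + (7 + (x + H)/3))/2 = -3/2 + (8*x + (7 + (H + x)/3))/2 = -3/2 + (8*x + (7 + (H/3 + x/3)))/2 = -3/2 + (8*x + (7 + H/3 + x/3))/2 = -3/2 + (7 + H/3 + 25*x/3)/2 = -3/2 + (7/2 + H/6 + 25*x/6) = 2 + H/6 + 25*x/6)
(d(2*(-4 - 1), 8) + 27)**2 = ((2 + (1/6)*8 + 25*(2*(-4 - 1))/6) + 27)**2 = ((2 + 4/3 + 25*(2*(-5))/6) + 27)**2 = ((2 + 4/3 + (25/6)*(-10)) + 27)**2 = ((2 + 4/3 - 125/3) + 27)**2 = (-115/3 + 27)**2 = (-34/3)**2 = 1156/9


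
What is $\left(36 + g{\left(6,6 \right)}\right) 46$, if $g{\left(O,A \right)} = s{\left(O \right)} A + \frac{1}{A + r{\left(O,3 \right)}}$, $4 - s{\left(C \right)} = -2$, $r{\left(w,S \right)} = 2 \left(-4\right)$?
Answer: $3289$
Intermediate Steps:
$r{\left(w,S \right)} = -8$
$s{\left(C \right)} = 6$ ($s{\left(C \right)} = 4 - -2 = 4 + 2 = 6$)
$g{\left(O,A \right)} = \frac{1}{-8 + A} + 6 A$ ($g{\left(O,A \right)} = 6 A + \frac{1}{A - 8} = 6 A + \frac{1}{-8 + A} = \frac{1}{-8 + A} + 6 A$)
$\left(36 + g{\left(6,6 \right)}\right) 46 = \left(36 + \frac{1 - 288 + 6 \cdot 6^{2}}{-8 + 6}\right) 46 = \left(36 + \frac{1 - 288 + 6 \cdot 36}{-2}\right) 46 = \left(36 - \frac{1 - 288 + 216}{2}\right) 46 = \left(36 - - \frac{71}{2}\right) 46 = \left(36 + \frac{71}{2}\right) 46 = \frac{143}{2} \cdot 46 = 3289$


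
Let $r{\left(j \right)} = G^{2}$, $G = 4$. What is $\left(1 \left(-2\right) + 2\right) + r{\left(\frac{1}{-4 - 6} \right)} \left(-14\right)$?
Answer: $-224$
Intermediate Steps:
$r{\left(j \right)} = 16$ ($r{\left(j \right)} = 4^{2} = 16$)
$\left(1 \left(-2\right) + 2\right) + r{\left(\frac{1}{-4 - 6} \right)} \left(-14\right) = \left(1 \left(-2\right) + 2\right) + 16 \left(-14\right) = \left(-2 + 2\right) - 224 = 0 - 224 = -224$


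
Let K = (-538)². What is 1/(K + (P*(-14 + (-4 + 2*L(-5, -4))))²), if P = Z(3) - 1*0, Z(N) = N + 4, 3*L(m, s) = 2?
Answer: 9/2727496 ≈ 3.2997e-6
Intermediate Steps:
L(m, s) = ⅔ (L(m, s) = (⅓)*2 = ⅔)
Z(N) = 4 + N
P = 7 (P = (4 + 3) - 1*0 = 7 + 0 = 7)
K = 289444
1/(K + (P*(-14 + (-4 + 2*L(-5, -4))))²) = 1/(289444 + (7*(-14 + (-4 + 2*(⅔))))²) = 1/(289444 + (7*(-14 + (-4 + 4/3)))²) = 1/(289444 + (7*(-14 - 8/3))²) = 1/(289444 + (7*(-50/3))²) = 1/(289444 + (-350/3)²) = 1/(289444 + 122500/9) = 1/(2727496/9) = 9/2727496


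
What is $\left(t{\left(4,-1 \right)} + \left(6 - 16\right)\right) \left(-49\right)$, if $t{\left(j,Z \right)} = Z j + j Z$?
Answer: $882$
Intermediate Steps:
$t{\left(j,Z \right)} = 2 Z j$ ($t{\left(j,Z \right)} = Z j + Z j = 2 Z j$)
$\left(t{\left(4,-1 \right)} + \left(6 - 16\right)\right) \left(-49\right) = \left(2 \left(-1\right) 4 + \left(6 - 16\right)\right) \left(-49\right) = \left(-8 + \left(6 - 16\right)\right) \left(-49\right) = \left(-8 - 10\right) \left(-49\right) = \left(-18\right) \left(-49\right) = 882$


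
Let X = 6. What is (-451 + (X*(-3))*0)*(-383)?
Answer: 172733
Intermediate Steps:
(-451 + (X*(-3))*0)*(-383) = (-451 + (6*(-3))*0)*(-383) = (-451 - 18*0)*(-383) = (-451 + 0)*(-383) = -451*(-383) = 172733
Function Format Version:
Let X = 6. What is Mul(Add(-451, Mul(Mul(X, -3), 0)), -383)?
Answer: 172733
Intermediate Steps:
Mul(Add(-451, Mul(Mul(X, -3), 0)), -383) = Mul(Add(-451, Mul(Mul(6, -3), 0)), -383) = Mul(Add(-451, Mul(-18, 0)), -383) = Mul(Add(-451, 0), -383) = Mul(-451, -383) = 172733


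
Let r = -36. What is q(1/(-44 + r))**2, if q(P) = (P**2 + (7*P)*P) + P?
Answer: 81/640000 ≈ 0.00012656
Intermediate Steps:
q(P) = P + 8*P**2 (q(P) = (P**2 + 7*P**2) + P = 8*P**2 + P = P + 8*P**2)
q(1/(-44 + r))**2 = ((1 + 8/(-44 - 36))/(-44 - 36))**2 = ((1 + 8/(-80))/(-80))**2 = (-(1 + 8*(-1/80))/80)**2 = (-(1 - 1/10)/80)**2 = (-1/80*9/10)**2 = (-9/800)**2 = 81/640000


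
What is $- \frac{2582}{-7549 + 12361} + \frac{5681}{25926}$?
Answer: $- \frac{550055}{1732721} \approx -0.31745$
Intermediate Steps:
$- \frac{2582}{-7549 + 12361} + \frac{5681}{25926} = - \frac{2582}{4812} + 5681 \cdot \frac{1}{25926} = \left(-2582\right) \frac{1}{4812} + \frac{5681}{25926} = - \frac{1291}{2406} + \frac{5681}{25926} = - \frac{550055}{1732721}$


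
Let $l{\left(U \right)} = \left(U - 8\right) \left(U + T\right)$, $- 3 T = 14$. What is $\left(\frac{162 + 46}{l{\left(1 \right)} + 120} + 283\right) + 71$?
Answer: $\frac{155322}{437} \approx 355.43$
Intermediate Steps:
$T = - \frac{14}{3}$ ($T = \left(- \frac{1}{3}\right) 14 = - \frac{14}{3} \approx -4.6667$)
$l{\left(U \right)} = \left(-8 + U\right) \left(- \frac{14}{3} + U\right)$ ($l{\left(U \right)} = \left(U - 8\right) \left(U - \frac{14}{3}\right) = \left(-8 + U\right) \left(- \frac{14}{3} + U\right)$)
$\left(\frac{162 + 46}{l{\left(1 \right)} + 120} + 283\right) + 71 = \left(\frac{162 + 46}{\left(\frac{112}{3} + 1^{2} - \frac{38}{3}\right) + 120} + 283\right) + 71 = \left(\frac{208}{\left(\frac{112}{3} + 1 - \frac{38}{3}\right) + 120} + 283\right) + 71 = \left(\frac{208}{\frac{77}{3} + 120} + 283\right) + 71 = \left(\frac{208}{\frac{437}{3}} + 283\right) + 71 = \left(208 \cdot \frac{3}{437} + 283\right) + 71 = \left(\frac{624}{437} + 283\right) + 71 = \frac{124295}{437} + 71 = \frac{155322}{437}$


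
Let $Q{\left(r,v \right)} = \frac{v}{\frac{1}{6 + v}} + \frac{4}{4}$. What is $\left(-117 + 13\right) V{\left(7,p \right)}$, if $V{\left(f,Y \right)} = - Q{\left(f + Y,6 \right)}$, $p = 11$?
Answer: $7592$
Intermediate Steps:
$Q{\left(r,v \right)} = 1 + v \left(6 + v\right)$ ($Q{\left(r,v \right)} = v \left(6 + v\right) + 4 \cdot \frac{1}{4} = v \left(6 + v\right) + 1 = 1 + v \left(6 + v\right)$)
$V{\left(f,Y \right)} = -73$ ($V{\left(f,Y \right)} = - (1 + 6^{2} + 6 \cdot 6) = - (1 + 36 + 36) = \left(-1\right) 73 = -73$)
$\left(-117 + 13\right) V{\left(7,p \right)} = \left(-117 + 13\right) \left(-73\right) = \left(-104\right) \left(-73\right) = 7592$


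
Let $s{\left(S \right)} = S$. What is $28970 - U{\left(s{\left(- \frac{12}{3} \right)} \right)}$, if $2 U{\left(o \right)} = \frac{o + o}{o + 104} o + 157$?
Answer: $\frac{1444567}{50} \approx 28891.0$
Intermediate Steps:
$U{\left(o \right)} = \frac{157}{2} + \frac{o^{2}}{104 + o}$ ($U{\left(o \right)} = \frac{\frac{o + o}{o + 104} o + 157}{2} = \frac{\frac{2 o}{104 + o} o + 157}{2} = \frac{\frac{2 o^{2}}{104 + o} + 157}{2} = \frac{157 + \frac{2 o^{2}}{104 + o}}{2} = \frac{157}{2} + \frac{o^{2}}{104 + o}$)
$28970 - U{\left(s{\left(- \frac{12}{3} \right)} \right)} = 28970 - \frac{8164 + \left(- \frac{12}{3}\right)^{2} + \frac{157 \left(- \frac{12}{3}\right)}{2}}{104 - \frac{12}{3}} = 28970 - \frac{8164 + \left(\left(-12\right) \frac{1}{3}\right)^{2} + \frac{157 \left(\left(-12\right) \frac{1}{3}\right)}{2}}{104 - 4} = 28970 - \frac{8164 + \left(-4\right)^{2} + \frac{157}{2} \left(-4\right)}{104 - 4} = 28970 - \frac{8164 + 16 - 314}{100} = 28970 - \frac{1}{100} \cdot 7866 = 28970 - \frac{3933}{50} = \frac{1444567}{50}$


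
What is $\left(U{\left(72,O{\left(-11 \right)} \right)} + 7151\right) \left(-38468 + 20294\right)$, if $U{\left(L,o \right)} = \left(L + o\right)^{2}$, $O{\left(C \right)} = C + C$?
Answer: $-175397274$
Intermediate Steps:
$O{\left(C \right)} = 2 C$
$\left(U{\left(72,O{\left(-11 \right)} \right)} + 7151\right) \left(-38468 + 20294\right) = \left(\left(72 + 2 \left(-11\right)\right)^{2} + 7151\right) \left(-38468 + 20294\right) = \left(\left(72 - 22\right)^{2} + 7151\right) \left(-18174\right) = \left(50^{2} + 7151\right) \left(-18174\right) = \left(2500 + 7151\right) \left(-18174\right) = 9651 \left(-18174\right) = -175397274$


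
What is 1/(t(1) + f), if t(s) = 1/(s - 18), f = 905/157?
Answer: 2669/15228 ≈ 0.17527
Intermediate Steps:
f = 905/157 (f = 905*(1/157) = 905/157 ≈ 5.7643)
t(s) = 1/(-18 + s)
1/(t(1) + f) = 1/(1/(-18 + 1) + 905/157) = 1/(1/(-17) + 905/157) = 1/(-1/17 + 905/157) = 1/(15228/2669) = 2669/15228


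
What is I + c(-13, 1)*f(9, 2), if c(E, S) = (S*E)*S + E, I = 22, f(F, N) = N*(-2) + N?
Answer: 74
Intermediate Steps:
f(F, N) = -N (f(F, N) = -2*N + N = -N)
c(E, S) = E + E*S**2 (c(E, S) = (E*S)*S + E = E*S**2 + E = E + E*S**2)
I + c(-13, 1)*f(9, 2) = 22 + (-13*(1 + 1**2))*(-1*2) = 22 - 13*(1 + 1)*(-2) = 22 - 13*2*(-2) = 22 - 26*(-2) = 22 + 52 = 74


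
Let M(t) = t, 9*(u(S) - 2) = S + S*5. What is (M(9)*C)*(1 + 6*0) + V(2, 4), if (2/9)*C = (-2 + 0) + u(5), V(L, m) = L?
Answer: 137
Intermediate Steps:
u(S) = 2 + 2*S/3 (u(S) = 2 + (S + S*5)/9 = 2 + (S + 5*S)/9 = 2 + (6*S)/9 = 2 + 2*S/3)
C = 15 (C = 9*((-2 + 0) + (2 + (⅔)*5))/2 = 9*(-2 + (2 + 10/3))/2 = 9*(-2 + 16/3)/2 = (9/2)*(10/3) = 15)
(M(9)*C)*(1 + 6*0) + V(2, 4) = (9*15)*(1 + 6*0) + 2 = 135*(1 + 0) + 2 = 135*1 + 2 = 135 + 2 = 137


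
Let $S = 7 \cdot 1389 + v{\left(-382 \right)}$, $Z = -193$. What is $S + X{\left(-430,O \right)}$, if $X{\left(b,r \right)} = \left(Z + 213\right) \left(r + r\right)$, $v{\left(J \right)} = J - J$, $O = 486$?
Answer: $29163$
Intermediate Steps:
$v{\left(J \right)} = 0$
$X{\left(b,r \right)} = 40 r$ ($X{\left(b,r \right)} = \left(-193 + 213\right) \left(r + r\right) = 20 \cdot 2 r = 40 r$)
$S = 9723$ ($S = 7 \cdot 1389 + 0 = 9723 + 0 = 9723$)
$S + X{\left(-430,O \right)} = 9723 + 40 \cdot 486 = 9723 + 19440 = 29163$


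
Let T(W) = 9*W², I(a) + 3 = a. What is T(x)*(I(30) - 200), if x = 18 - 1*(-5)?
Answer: -823653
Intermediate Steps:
x = 23 (x = 18 + 5 = 23)
I(a) = -3 + a
T(x)*(I(30) - 200) = (9*23²)*((-3 + 30) - 200) = (9*529)*(27 - 200) = 4761*(-173) = -823653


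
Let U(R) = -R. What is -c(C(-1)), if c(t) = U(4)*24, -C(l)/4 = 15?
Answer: 96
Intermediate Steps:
C(l) = -60 (C(l) = -4*15 = -60)
c(t) = -96 (c(t) = -1*4*24 = -4*24 = -96)
-c(C(-1)) = -1*(-96) = 96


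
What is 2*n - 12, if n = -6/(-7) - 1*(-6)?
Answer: 12/7 ≈ 1.7143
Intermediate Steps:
n = 48/7 (n = -6*(-1/7) + 6 = 6/7 + 6 = 48/7 ≈ 6.8571)
2*n - 12 = 2*(48/7) - 12 = 96/7 - 12 = 12/7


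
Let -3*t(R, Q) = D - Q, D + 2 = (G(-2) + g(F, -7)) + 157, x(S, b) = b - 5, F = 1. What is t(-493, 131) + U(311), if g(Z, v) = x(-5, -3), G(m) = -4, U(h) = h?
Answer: 307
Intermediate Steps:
x(S, b) = -5 + b
g(Z, v) = -8 (g(Z, v) = -5 - 3 = -8)
D = 143 (D = -2 + ((-4 - 8) + 157) = -2 + (-12 + 157) = -2 + 145 = 143)
t(R, Q) = -143/3 + Q/3 (t(R, Q) = -(143 - Q)/3 = -143/3 + Q/3)
t(-493, 131) + U(311) = (-143/3 + (⅓)*131) + 311 = (-143/3 + 131/3) + 311 = -4 + 311 = 307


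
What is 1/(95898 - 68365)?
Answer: 1/27533 ≈ 3.6320e-5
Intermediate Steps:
1/(95898 - 68365) = 1/27533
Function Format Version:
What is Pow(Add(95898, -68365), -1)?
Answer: Rational(1, 27533) ≈ 3.6320e-5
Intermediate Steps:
Pow(Add(95898, -68365), -1) = Pow(27533, -1) = Rational(1, 27533)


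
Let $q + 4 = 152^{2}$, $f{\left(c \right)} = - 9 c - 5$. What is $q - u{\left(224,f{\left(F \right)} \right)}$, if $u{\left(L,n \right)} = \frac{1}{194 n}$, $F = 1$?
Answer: $\frac{62739601}{2716} \approx 23100.0$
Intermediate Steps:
$f{\left(c \right)} = -5 - 9 c$
$u{\left(L,n \right)} = \frac{1}{194 n}$
$q = 23100$ ($q = -4 + 152^{2} = -4 + 23104 = 23100$)
$q - u{\left(224,f{\left(F \right)} \right)} = 23100 - \frac{1}{194 \left(-5 - 9\right)} = 23100 - \frac{1}{194 \left(-14\right)} = 23100 - \frac{1}{194} \left(- \frac{1}{14}\right) = 23100 - - \frac{1}{2716} = 23100 + \frac{1}{2716} = \frac{62739601}{2716}$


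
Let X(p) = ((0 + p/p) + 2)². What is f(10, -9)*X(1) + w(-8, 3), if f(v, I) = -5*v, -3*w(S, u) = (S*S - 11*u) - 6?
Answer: -1375/3 ≈ -458.33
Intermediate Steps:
w(S, u) = 2 - S²/3 + 11*u/3 (w(S, u) = -((S*S - 11*u) - 6)/3 = -((S² - 11*u) - 6)/3 = -(-6 + S² - 11*u)/3 = 2 - S²/3 + 11*u/3)
X(p) = 9 (X(p) = ((0 + 1) + 2)² = (1 + 2)² = 3² = 9)
f(10, -9)*X(1) + w(-8, 3) = -5*10*9 + (2 - ⅓*(-8)² + (11/3)*3) = -50*9 + (2 - ⅓*64 + 11) = -450 + (2 - 64/3 + 11) = -450 - 25/3 = -1375/3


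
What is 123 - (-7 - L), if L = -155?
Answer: -25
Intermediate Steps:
123 - (-7 - L) = 123 - (-7 - 1*(-155)) = 123 - (-7 + 155) = 123 - 1*148 = 123 - 148 = -25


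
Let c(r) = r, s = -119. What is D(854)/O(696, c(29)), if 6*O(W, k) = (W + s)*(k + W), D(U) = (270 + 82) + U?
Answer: 7236/418325 ≈ 0.017298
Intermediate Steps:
D(U) = 352 + U
O(W, k) = (-119 + W)*(W + k)/6 (O(W, k) = ((W - 119)*(k + W))/6 = ((-119 + W)*(W + k))/6 = (-119 + W)*(W + k)/6)
D(854)/O(696, c(29)) = (352 + 854)/(-119/6*696 - 119/6*29 + (⅙)*696² + (⅙)*696*29) = 1206/(-13804 - 3451/6 + (⅙)*484416 + 3364) = 1206/(-13804 - 3451/6 + 80736 + 3364) = 1206/(418325/6) = 1206*(6/418325) = 7236/418325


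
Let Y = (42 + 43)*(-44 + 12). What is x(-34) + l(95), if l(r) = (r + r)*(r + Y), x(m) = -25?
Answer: -498775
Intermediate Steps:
Y = -2720 (Y = 85*(-32) = -2720)
l(r) = 2*r*(-2720 + r) (l(r) = (r + r)*(r - 2720) = (2*r)*(-2720 + r) = 2*r*(-2720 + r))
x(-34) + l(95) = -25 + 2*95*(-2720 + 95) = -25 + 2*95*(-2625) = -25 - 498750 = -498775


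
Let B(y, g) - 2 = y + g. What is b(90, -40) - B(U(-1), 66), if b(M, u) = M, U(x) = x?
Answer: 23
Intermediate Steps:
B(y, g) = 2 + g + y (B(y, g) = 2 + (y + g) = 2 + (g + y) = 2 + g + y)
b(90, -40) - B(U(-1), 66) = 90 - (2 + 66 - 1) = 90 - 1*67 = 90 - 67 = 23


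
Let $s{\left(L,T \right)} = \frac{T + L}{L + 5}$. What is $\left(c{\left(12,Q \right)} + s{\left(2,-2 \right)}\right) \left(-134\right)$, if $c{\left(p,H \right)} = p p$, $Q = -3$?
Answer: $-19296$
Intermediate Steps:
$s{\left(L,T \right)} = \frac{L + T}{5 + L}$
$c{\left(p,H \right)} = p^{2}$
$\left(c{\left(12,Q \right)} + s{\left(2,-2 \right)}\right) \left(-134\right) = \left(12^{2} + \frac{2 - 2}{5 + 2}\right) \left(-134\right) = \left(144 + \frac{1}{7} \cdot 0\right) \left(-134\right) = \left(144 + 0\right) \left(-134\right) = 144 \left(-134\right) = -19296$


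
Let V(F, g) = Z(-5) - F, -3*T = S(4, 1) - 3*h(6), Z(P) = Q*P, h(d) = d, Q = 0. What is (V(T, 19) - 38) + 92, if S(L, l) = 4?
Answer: 148/3 ≈ 49.333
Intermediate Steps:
Z(P) = 0 (Z(P) = 0*P = 0)
T = 14/3 (T = -(4 - 3*6)/3 = -(4 - 18)/3 = -1/3*(-14) = 14/3 ≈ 4.6667)
V(F, g) = -F (V(F, g) = 0 - F = -F)
(V(T, 19) - 38) + 92 = (-1*14/3 - 38) + 92 = (-14/3 - 38) + 92 = -128/3 + 92 = 148/3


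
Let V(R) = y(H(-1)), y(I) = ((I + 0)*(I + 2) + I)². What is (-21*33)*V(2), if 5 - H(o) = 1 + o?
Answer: -1108800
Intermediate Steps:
H(o) = 4 - o (H(o) = 5 - (1 + o) = 5 + (-1 - o) = 4 - o)
y(I) = (I + I*(2 + I))² (y(I) = (I*(2 + I) + I)² = (I + I*(2 + I))²)
V(R) = 1600 (V(R) = (4 - 1*(-1))²*(3 + (4 - 1*(-1)))² = (4 + 1)²*(3 + (4 + 1))² = 5²*(3 + 5)² = 25*8² = 25*64 = 1600)
(-21*33)*V(2) = -21*33*1600 = -693*1600 = -1108800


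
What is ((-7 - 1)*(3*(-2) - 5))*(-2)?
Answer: -176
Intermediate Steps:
((-7 - 1)*(3*(-2) - 5))*(-2) = -8*(-6 - 5)*(-2) = -8*(-11)*(-2) = 88*(-2) = -176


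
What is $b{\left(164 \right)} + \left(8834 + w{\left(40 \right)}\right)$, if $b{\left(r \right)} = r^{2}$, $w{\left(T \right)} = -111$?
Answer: $35619$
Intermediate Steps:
$b{\left(164 \right)} + \left(8834 + w{\left(40 \right)}\right) = 164^{2} + \left(8834 - 111\right) = 26896 + 8723 = 35619$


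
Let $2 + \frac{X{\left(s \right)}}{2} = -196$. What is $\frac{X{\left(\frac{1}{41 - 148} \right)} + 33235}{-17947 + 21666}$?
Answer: $\frac{32839}{3719} \approx 8.8301$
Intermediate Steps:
$X{\left(s \right)} = -396$ ($X{\left(s \right)} = -4 + 2 \left(-196\right) = -4 - 392 = -396$)
$\frac{X{\left(\frac{1}{41 - 148} \right)} + 33235}{-17947 + 21666} = \frac{-396 + 33235}{-17947 + 21666} = \frac{32839}{3719}$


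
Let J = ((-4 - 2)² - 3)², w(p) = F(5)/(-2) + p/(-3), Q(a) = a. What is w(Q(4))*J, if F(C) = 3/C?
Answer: -17787/10 ≈ -1778.7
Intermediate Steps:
w(p) = -3/10 - p/3 (w(p) = (3/5)/(-2) + p/(-3) = (3*(⅕))*(-½) + p*(-⅓) = (⅗)*(-½) - p/3 = -3/10 - p/3)
J = 1089 (J = ((-6)² - 3)² = (36 - 3)² = 33² = 1089)
w(Q(4))*J = (-3/10 - ⅓*4)*1089 = (-3/10 - 4/3)*1089 = -49/30*1089 = -17787/10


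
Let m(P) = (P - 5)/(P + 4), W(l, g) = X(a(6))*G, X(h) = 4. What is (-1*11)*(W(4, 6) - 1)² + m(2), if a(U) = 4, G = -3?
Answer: -3719/2 ≈ -1859.5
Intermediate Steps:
W(l, g) = -12 (W(l, g) = 4*(-3) = -12)
m(P) = (-5 + P)/(4 + P)
(-1*11)*(W(4, 6) - 1)² + m(2) = (-1*11)*(-12 - 1)² + (-5 + 2)/(4 + 2) = -11*(-13)² - 3/6 = -11*169 + (⅙)*(-3) = -1859 - ½ = -3719/2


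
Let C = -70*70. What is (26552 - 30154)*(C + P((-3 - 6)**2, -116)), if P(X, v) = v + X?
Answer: 17775870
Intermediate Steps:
C = -4900
P(X, v) = X + v
(26552 - 30154)*(C + P((-3 - 6)**2, -116)) = (26552 - 30154)*(-4900 + ((-3 - 6)**2 - 116)) = -3602*(-4900 + ((-9)**2 - 116)) = -3602*(-4900 + (81 - 116)) = -3602*(-4900 - 35) = -3602*(-4935) = 17775870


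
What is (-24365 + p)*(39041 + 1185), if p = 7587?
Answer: -674911828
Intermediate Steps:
(-24365 + p)*(39041 + 1185) = (-24365 + 7587)*(39041 + 1185) = -16778*40226 = -674911828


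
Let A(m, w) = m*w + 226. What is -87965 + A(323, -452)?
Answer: -233735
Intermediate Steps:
A(m, w) = 226 + m*w
-87965 + A(323, -452) = -87965 + (226 + 323*(-452)) = -87965 + (226 - 145996) = -87965 - 145770 = -233735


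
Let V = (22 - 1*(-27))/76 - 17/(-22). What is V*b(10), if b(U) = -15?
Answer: -17775/836 ≈ -21.262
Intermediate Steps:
V = 1185/836 (V = (22 + 27)*(1/76) - 17*(-1/22) = 49*(1/76) + 17/22 = 49/76 + 17/22 = 1185/836 ≈ 1.4175)
V*b(10) = (1185/836)*(-15) = -17775/836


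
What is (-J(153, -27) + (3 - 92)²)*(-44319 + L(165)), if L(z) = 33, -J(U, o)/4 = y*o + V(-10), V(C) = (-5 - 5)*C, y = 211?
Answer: 640685562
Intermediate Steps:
V(C) = -10*C
J(U, o) = -400 - 844*o (J(U, o) = -4*(211*o - 10*(-10)) = -4*(211*o + 100) = -4*(100 + 211*o) = -400 - 844*o)
(-J(153, -27) + (3 - 92)²)*(-44319 + L(165)) = (-(-400 - 844*(-27)) + (3 - 92)²)*(-44319 + 33) = (-(-400 + 22788) + (-89)²)*(-44286) = (-1*22388 + 7921)*(-44286) = (-22388 + 7921)*(-44286) = -14467*(-44286) = 640685562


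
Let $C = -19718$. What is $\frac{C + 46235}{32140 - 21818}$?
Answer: $\frac{26517}{10322} \approx 2.569$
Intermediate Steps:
$\frac{C + 46235}{32140 - 21818} = \frac{-19718 + 46235}{32140 - 21818} = \frac{26517}{10322}$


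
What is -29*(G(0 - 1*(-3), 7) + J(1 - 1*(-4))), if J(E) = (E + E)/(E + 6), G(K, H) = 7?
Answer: -2523/11 ≈ -229.36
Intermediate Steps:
J(E) = 2*E/(6 + E) (J(E) = (2*E)/(6 + E) = 2*E/(6 + E))
-29*(G(0 - 1*(-3), 7) + J(1 - 1*(-4))) = -29*(7 + 2*(1 - 1*(-4))/(6 + (1 - 1*(-4)))) = -29*(7 + 2*(1 + 4)/(6 + (1 + 4))) = -29*(7 + 2*5/(6 + 5)) = -29*(7 + 2*5/11) = -29*(7 + 2*5*(1/11)) = -29*(7 + 10/11) = -29*87/11 = -2523/11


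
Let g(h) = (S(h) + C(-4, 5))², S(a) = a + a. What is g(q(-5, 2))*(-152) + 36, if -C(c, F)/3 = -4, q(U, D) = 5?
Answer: -73532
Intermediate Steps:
C(c, F) = 12 (C(c, F) = -3*(-4) = 12)
S(a) = 2*a
g(h) = (12 + 2*h)² (g(h) = (2*h + 12)² = (12 + 2*h)²)
g(q(-5, 2))*(-152) + 36 = (4*(6 + 5)²)*(-152) + 36 = (4*11²)*(-152) + 36 = (4*121)*(-152) + 36 = 484*(-152) + 36 = -73568 + 36 = -73532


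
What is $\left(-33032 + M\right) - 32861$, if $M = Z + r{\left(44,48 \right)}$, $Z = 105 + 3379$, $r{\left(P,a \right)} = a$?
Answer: $-62361$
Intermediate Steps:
$Z = 3484$
$M = 3532$ ($M = 3484 + 48 = 3532$)
$\left(-33032 + M\right) - 32861 = \left(-33032 + 3532\right) - 32861 = -29500 - 32861 = -62361$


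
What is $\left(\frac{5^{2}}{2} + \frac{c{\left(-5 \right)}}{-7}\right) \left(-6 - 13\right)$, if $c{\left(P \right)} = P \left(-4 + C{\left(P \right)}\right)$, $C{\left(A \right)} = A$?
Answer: $- \frac{1615}{14} \approx -115.36$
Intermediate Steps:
$c{\left(P \right)} = P \left(-4 + P\right)$
$\left(\frac{5^{2}}{2} + \frac{c{\left(-5 \right)}}{-7}\right) \left(-6 - 13\right) = \left(\frac{5^{2}}{2} + \frac{\left(-5\right) \left(-4 - 5\right)}{-7}\right) \left(-6 - 13\right) = \left(25 \cdot \frac{1}{2} + \left(-5\right) \left(-9\right) \left(- \frac{1}{7}\right)\right) \left(-19\right) = \left(\frac{25}{2} + 45 \left(- \frac{1}{7}\right)\right) \left(-19\right) = \left(\frac{25}{2} - \frac{45}{7}\right) \left(-19\right) = \frac{85}{14} \left(-19\right) = - \frac{1615}{14}$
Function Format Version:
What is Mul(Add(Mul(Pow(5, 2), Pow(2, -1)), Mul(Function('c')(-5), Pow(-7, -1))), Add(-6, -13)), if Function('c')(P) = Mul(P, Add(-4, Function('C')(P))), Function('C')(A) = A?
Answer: Rational(-1615, 14) ≈ -115.36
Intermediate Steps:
Function('c')(P) = Mul(P, Add(-4, P))
Mul(Add(Mul(Pow(5, 2), Pow(2, -1)), Mul(Function('c')(-5), Pow(-7, -1))), Add(-6, -13)) = Mul(Add(Mul(Pow(5, 2), Pow(2, -1)), Mul(Mul(-5, Add(-4, -5)), Pow(-7, -1))), Add(-6, -13)) = Mul(Add(Mul(25, Rational(1, 2)), Mul(Mul(-5, -9), Rational(-1, 7))), -19) = Mul(Add(Rational(25, 2), Mul(45, Rational(-1, 7))), -19) = Mul(Add(Rational(25, 2), Rational(-45, 7)), -19) = Mul(Rational(85, 14), -19) = Rational(-1615, 14)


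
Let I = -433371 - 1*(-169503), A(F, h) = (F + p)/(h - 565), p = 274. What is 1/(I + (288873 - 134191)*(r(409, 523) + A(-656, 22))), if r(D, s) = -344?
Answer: -543/28977551944 ≈ -1.8739e-8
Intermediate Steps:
A(F, h) = (274 + F)/(-565 + h) (A(F, h) = (F + 274)/(h - 565) = (274 + F)/(-565 + h))
I = -263868 (I = -433371 + 169503 = -263868)
1/(I + (288873 - 134191)*(r(409, 523) + A(-656, 22))) = 1/(-263868 + (288873 - 134191)*(-344 + (274 - 656)/(-565 + 22))) = 1/(-263868 + 154682*(-344 - 382/(-543))) = 1/(-263868 + 154682*(-344 - 1/543*(-382))) = 1/(-263868 + 154682*(-344 + 382/543)) = 1/(-263868 + 154682*(-186410/543)) = 1/(-263868 - 28834271620/543) = 1/(-28977551944/543) = -543/28977551944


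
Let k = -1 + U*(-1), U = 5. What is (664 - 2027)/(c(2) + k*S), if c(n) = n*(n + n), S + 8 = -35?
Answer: -1363/266 ≈ -5.1241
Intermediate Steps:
S = -43 (S = -8 - 35 = -43)
k = -6 (k = -1 + 5*(-1) = -1 - 5 = -6)
c(n) = 2*n**2 (c(n) = n*(2*n) = 2*n**2)
(664 - 2027)/(c(2) + k*S) = (664 - 2027)/(2*2**2 - 6*(-43)) = -1363/(2*4 + 258) = -1363/(8 + 258) = -1363/266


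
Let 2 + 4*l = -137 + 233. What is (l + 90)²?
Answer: 51529/4 ≈ 12882.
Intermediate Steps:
l = 47/2 (l = -½ + (-137 + 233)/4 = -½ + (¼)*96 = -½ + 24 = 47/2 ≈ 23.500)
(l + 90)² = (47/2 + 90)² = (227/2)² = 51529/4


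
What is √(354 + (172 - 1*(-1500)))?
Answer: √2026 ≈ 45.011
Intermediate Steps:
√(354 + (172 - 1*(-1500))) = √(354 + (172 + 1500)) = √(354 + 1672) = √2026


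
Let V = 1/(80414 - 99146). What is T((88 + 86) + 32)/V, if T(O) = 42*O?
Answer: -162069264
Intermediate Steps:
V = -1/18732 (V = 1/(-18732) = -1/18732 ≈ -5.3385e-5)
T((88 + 86) + 32)/V = (42*((88 + 86) + 32))/(-1/18732) = (42*(174 + 32))*(-18732) = (42*206)*(-18732) = 8652*(-18732) = -162069264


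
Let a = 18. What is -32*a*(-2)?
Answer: 1152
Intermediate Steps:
-32*a*(-2) = -32*18*(-2) = -576*(-2) = 1152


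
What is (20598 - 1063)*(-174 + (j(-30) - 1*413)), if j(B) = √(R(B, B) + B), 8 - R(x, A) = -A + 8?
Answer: -11467045 + 39070*I*√15 ≈ -1.1467e+7 + 1.5132e+5*I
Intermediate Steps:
R(x, A) = A (R(x, A) = 8 - (-A + 8) = 8 - (8 - A) = 8 + (-8 + A) = A)
j(B) = √2*√B (j(B) = √(B + B) = √(2*B) = √2*√B)
(20598 - 1063)*(-174 + (j(-30) - 1*413)) = (20598 - 1063)*(-174 + (√2*√(-30) - 1*413)) = 19535*(-174 + (√2*(I*√30) - 413)) = 19535*(-174 + (2*I*√15 - 413)) = 19535*(-174 + (-413 + 2*I*√15)) = 19535*(-587 + 2*I*√15) = -11467045 + 39070*I*√15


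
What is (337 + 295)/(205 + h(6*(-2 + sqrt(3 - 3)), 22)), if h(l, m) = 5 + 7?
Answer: 632/217 ≈ 2.9124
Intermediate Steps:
h(l, m) = 12
(337 + 295)/(205 + h(6*(-2 + sqrt(3 - 3)), 22)) = (337 + 295)/(205 + 12) = 632/217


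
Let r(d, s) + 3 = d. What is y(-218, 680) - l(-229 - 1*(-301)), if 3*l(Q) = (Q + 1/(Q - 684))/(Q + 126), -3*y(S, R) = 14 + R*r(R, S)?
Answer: -55786323887/363528 ≈ -1.5346e+5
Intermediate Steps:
r(d, s) = -3 + d
y(S, R) = -14/3 - R*(-3 + R)/3 (y(S, R) = -(14 + R*(-3 + R))/3 = -14/3 - R*(-3 + R)/3)
l(Q) = (Q + 1/(-684 + Q))/(3*(126 + Q)) (l(Q) = ((Q + 1/(Q - 684))/(Q + 126))/3 = ((Q + 1/(-684 + Q))/(126 + Q))/3 = (Q + 1/(-684 + Q))/(3*(126 + Q)))
y(-218, 680) - l(-229 - 1*(-301)) = (-14/3 - ⅓*680*(-3 + 680)) - (-1 - (-229 - 1*(-301))² + 684*(-229 - 1*(-301)))/(3*(86184 - (-229 - 1*(-301))² + 558*(-229 - 1*(-301)))) = (-14/3 - ⅓*680*677) - (-1 - (-229 + 301)² + 684*(-229 + 301))/(3*(86184 - (-229 + 301)² + 558*(-229 + 301))) = (-14/3 - 460360/3) - (-1 - 1*72² + 684*72)/(3*(86184 - 1*72² + 558*72)) = -153458 - (-1 - 1*5184 + 49248)/(3*(86184 - 1*5184 + 40176)) = -153458 - (-1 - 5184 + 49248)/(3*(86184 - 5184 + 40176)) = -153458 - 44063/(3*121176) = -153458 - 1*44063/363528 = -153458 - 44063/363528 = -55786323887/363528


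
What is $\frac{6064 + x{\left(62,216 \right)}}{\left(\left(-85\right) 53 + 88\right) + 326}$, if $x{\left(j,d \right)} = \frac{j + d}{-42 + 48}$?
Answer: $- \frac{18331}{12273} \approx -1.4936$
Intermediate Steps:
$x{\left(j,d \right)} = \frac{d}{6} + \frac{j}{6}$ ($x{\left(j,d \right)} = \frac{d + j}{6} = \left(d + j\right) \frac{1}{6} = \frac{d}{6} + \frac{j}{6}$)
$\frac{6064 + x{\left(62,216 \right)}}{\left(\left(-85\right) 53 + 88\right) + 326} = \frac{6064 + \left(\frac{1}{6} \cdot 216 + \frac{1}{6} \cdot 62\right)}{\left(\left(-85\right) 53 + 88\right) + 326} = \frac{6064 + \left(36 + \frac{31}{3}\right)}{\left(-4505 + 88\right) + 326} = \frac{6064 + \frac{139}{3}}{-4417 + 326} = \frac{18331}{3 \left(-4091\right)} = \frac{18331}{3} \left(- \frac{1}{4091}\right) = - \frac{18331}{12273}$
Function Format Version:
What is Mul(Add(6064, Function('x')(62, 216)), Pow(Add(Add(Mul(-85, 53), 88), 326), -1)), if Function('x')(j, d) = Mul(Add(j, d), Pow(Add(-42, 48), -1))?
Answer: Rational(-18331, 12273) ≈ -1.4936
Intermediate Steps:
Function('x')(j, d) = Add(Mul(Rational(1, 6), d), Mul(Rational(1, 6), j)) (Function('x')(j, d) = Mul(Add(d, j), Pow(6, -1)) = Mul(Add(d, j), Rational(1, 6)) = Add(Mul(Rational(1, 6), d), Mul(Rational(1, 6), j)))
Mul(Add(6064, Function('x')(62, 216)), Pow(Add(Add(Mul(-85, 53), 88), 326), -1)) = Mul(Add(6064, Add(Mul(Rational(1, 6), 216), Mul(Rational(1, 6), 62))), Pow(Add(Add(Mul(-85, 53), 88), 326), -1)) = Mul(Add(6064, Add(36, Rational(31, 3))), Pow(Add(Add(-4505, 88), 326), -1)) = Mul(Add(6064, Rational(139, 3)), Pow(Add(-4417, 326), -1)) = Mul(Rational(18331, 3), Pow(-4091, -1)) = Mul(Rational(18331, 3), Rational(-1, 4091)) = Rational(-18331, 12273)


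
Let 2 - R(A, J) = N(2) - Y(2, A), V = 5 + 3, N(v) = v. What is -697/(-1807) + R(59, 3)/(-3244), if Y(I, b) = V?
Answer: 561653/1465477 ≈ 0.38326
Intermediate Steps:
V = 8
Y(I, b) = 8
R(A, J) = 8 (R(A, J) = 2 - (2 - 1*8) = 2 - (2 - 8) = 2 - 1*(-6) = 2 + 6 = 8)
-697/(-1807) + R(59, 3)/(-3244) = -697/(-1807) + 8/(-3244) = -697*(-1/1807) + 8*(-1/3244) = 697/1807 - 2/811 = 561653/1465477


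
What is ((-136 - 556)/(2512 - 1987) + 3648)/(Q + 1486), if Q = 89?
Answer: 1914508/826875 ≈ 2.3154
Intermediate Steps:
((-136 - 556)/(2512 - 1987) + 3648)/(Q + 1486) = ((-136 - 556)/(2512 - 1987) + 3648)/(89 + 1486) = (-692/525 + 3648)/1575 = (-692*1/525 + 3648)*(1/1575) = (-692/525 + 3648)*(1/1575) = (1914508/525)*(1/1575) = 1914508/826875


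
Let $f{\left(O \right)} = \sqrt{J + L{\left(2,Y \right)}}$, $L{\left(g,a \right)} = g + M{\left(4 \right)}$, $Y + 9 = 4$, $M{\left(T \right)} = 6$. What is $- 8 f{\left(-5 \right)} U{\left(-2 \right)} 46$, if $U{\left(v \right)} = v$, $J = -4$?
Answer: $1472$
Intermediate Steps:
$Y = -5$ ($Y = -9 + 4 = -5$)
$L{\left(g,a \right)} = 6 + g$ ($L{\left(g,a \right)} = g + 6 = 6 + g$)
$f{\left(O \right)} = 2$ ($f{\left(O \right)} = \sqrt{-4 + \left(6 + 2\right)} = \sqrt{-4 + 8} = \sqrt{4} = 2$)
$- 8 f{\left(-5 \right)} U{\left(-2 \right)} 46 = \left(-8\right) 2 \left(-2\right) 46 = \left(-16\right) \left(-2\right) 46 = 32 \cdot 46 = 1472$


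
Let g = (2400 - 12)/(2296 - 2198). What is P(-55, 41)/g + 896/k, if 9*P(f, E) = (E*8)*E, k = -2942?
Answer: 482252092/7903683 ≈ 61.016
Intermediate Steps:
P(f, E) = 8*E²/9 (P(f, E) = ((E*8)*E)/9 = ((8*E)*E)/9 = (8*E²)/9 = 8*E²/9)
g = 1194/49 (g = 2388/98 = 2388*(1/98) = 1194/49 ≈ 24.367)
P(-55, 41)/g + 896/k = ((8/9)*41²)/(1194/49) + 896/(-2942) = ((8/9)*1681)*(49/1194) + 896*(-1/2942) = (13448/9)*(49/1194) - 448/1471 = 329476/5373 - 448/1471 = 482252092/7903683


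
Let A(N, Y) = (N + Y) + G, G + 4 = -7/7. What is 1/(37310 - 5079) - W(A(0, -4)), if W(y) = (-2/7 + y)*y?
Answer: -18855128/225617 ≈ -83.571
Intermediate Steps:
G = -5 (G = -4 - 7/7 = -4 - 7*⅐ = -4 - 1 = -5)
A(N, Y) = -5 + N + Y (A(N, Y) = (N + Y) - 5 = -5 + N + Y)
W(y) = y*(-2/7 + y) (W(y) = (-2*⅐ + y)*y = (-2/7 + y)*y = y*(-2/7 + y))
1/(37310 - 5079) - W(A(0, -4)) = 1/(37310 - 5079) - (-5 + 0 - 4)*(-2 + 7*(-5 + 0 - 4))/7 = 1/32231 - (-9)*(-2 + 7*(-9))/7 = 1/32231 - (-9)*(-2 - 63)/7 = 1/32231 - (-9)*(-65)/7 = 1/32231 - 1*585/7 = 1/32231 - 585/7 = -18855128/225617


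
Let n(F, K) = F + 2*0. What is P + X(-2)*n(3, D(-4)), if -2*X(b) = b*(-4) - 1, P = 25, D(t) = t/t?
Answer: 29/2 ≈ 14.500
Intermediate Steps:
D(t) = 1
n(F, K) = F (n(F, K) = F + 0 = F)
X(b) = ½ + 2*b (X(b) = -(b*(-4) - 1)/2 = -(-4*b - 1)/2 = -(-1 - 4*b)/2 = ½ + 2*b)
P + X(-2)*n(3, D(-4)) = 25 + (½ + 2*(-2))*3 = 25 + (½ - 4)*3 = 25 - 7/2*3 = 25 - 21/2 = 29/2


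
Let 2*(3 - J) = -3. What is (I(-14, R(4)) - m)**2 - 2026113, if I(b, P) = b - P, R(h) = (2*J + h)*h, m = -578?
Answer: -1763969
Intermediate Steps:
J = 9/2 (J = 3 - 1/2*(-3) = 3 + 3/2 = 9/2 ≈ 4.5000)
R(h) = h*(9 + h) (R(h) = (2*(9/2) + h)*h = (9 + h)*h = h*(9 + h))
(I(-14, R(4)) - m)**2 - 2026113 = ((-14 - 4*(9 + 4)) - 1*(-578))**2 - 2026113 = ((-14 - 4*13) + 578)**2 - 2026113 = ((-14 - 1*52) + 578)**2 - 2026113 = ((-14 - 52) + 578)**2 - 2026113 = (-66 + 578)**2 - 2026113 = 512**2 - 2026113 = 262144 - 2026113 = -1763969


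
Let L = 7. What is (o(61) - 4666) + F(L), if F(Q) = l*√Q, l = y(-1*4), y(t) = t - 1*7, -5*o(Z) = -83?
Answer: -23247/5 - 11*√7 ≈ -4678.5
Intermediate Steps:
o(Z) = 83/5 (o(Z) = -⅕*(-83) = 83/5)
y(t) = -7 + t (y(t) = t - 7 = -7 + t)
l = -11 (l = -7 - 1*4 = -7 - 4 = -11)
F(Q) = -11*√Q
(o(61) - 4666) + F(L) = (83/5 - 4666) - 11*√7 = -23247/5 - 11*√7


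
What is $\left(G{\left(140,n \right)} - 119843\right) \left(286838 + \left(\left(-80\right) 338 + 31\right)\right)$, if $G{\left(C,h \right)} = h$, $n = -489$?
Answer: $-31265743228$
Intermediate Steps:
$\left(G{\left(140,n \right)} - 119843\right) \left(286838 + \left(\left(-80\right) 338 + 31\right)\right) = \left(-489 - 119843\right) \left(286838 + \left(\left(-80\right) 338 + 31\right)\right) = - 120332 \left(286838 + \left(-27040 + 31\right)\right) = - 120332 \left(286838 - 27009\right) = \left(-120332\right) 259829 = -31265743228$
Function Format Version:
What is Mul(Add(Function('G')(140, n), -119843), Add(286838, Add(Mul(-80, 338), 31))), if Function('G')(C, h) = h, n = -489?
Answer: -31265743228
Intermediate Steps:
Mul(Add(Function('G')(140, n), -119843), Add(286838, Add(Mul(-80, 338), 31))) = Mul(Add(-489, -119843), Add(286838, Add(Mul(-80, 338), 31))) = Mul(-120332, Add(286838, Add(-27040, 31))) = Mul(-120332, Add(286838, -27009)) = Mul(-120332, 259829) = -31265743228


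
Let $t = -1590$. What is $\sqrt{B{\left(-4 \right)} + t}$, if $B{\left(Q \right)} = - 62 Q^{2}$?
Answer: $i \sqrt{2582} \approx 50.813 i$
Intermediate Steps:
$\sqrt{B{\left(-4 \right)} + t} = \sqrt{- 62 \left(-4\right)^{2} - 1590} = \sqrt{\left(-62\right) 16 - 1590} = \sqrt{-992 - 1590} = \sqrt{-2582} = i \sqrt{2582}$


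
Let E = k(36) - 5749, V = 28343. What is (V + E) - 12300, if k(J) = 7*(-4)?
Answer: 10266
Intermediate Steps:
k(J) = -28
E = -5777 (E = -28 - 5749 = -5777)
(V + E) - 12300 = (28343 - 5777) - 12300 = 22566 - 12300 = 10266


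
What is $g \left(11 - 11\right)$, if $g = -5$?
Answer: $0$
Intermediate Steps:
$g \left(11 - 11\right) = - 5 \left(11 - 11\right) = \left(-5\right) 0 = 0$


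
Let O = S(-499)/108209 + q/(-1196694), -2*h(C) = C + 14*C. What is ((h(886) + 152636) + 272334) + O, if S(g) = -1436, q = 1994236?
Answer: 27084983624666021/64746530523 ≈ 4.1832e+5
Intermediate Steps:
h(C) = -15*C/2 (h(C) = -(C + 14*C)/2 = -15*C/2)
O = -108756367954/64746530523 (O = -1436/108209 + 1994236/(-1196694) = -1436*1/108209 + 1994236*(-1/1196694) = -1436/108209 - 997118/598347 = -108756367954/64746530523 ≈ -1.6797)
((h(886) + 152636) + 272334) + O = ((-15/2*886 + 152636) + 272334) - 108756367954/64746530523 = ((-6645 + 152636) + 272334) - 108756367954/64746530523 = (145991 + 272334) - 108756367954/64746530523 = 418325 - 108756367954/64746530523 = 27084983624666021/64746530523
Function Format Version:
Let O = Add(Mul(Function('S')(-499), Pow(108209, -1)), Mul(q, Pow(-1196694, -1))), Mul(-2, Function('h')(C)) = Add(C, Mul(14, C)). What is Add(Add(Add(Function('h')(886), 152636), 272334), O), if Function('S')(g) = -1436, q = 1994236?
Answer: Rational(27084983624666021, 64746530523) ≈ 4.1832e+5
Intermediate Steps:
Function('h')(C) = Mul(Rational(-15, 2), C) (Function('h')(C) = Mul(Rational(-1, 2), Add(C, Mul(14, C))) = Mul(Rational(-1, 2), Mul(15, C)) = Mul(Rational(-15, 2), C))
O = Rational(-108756367954, 64746530523) (O = Add(Mul(-1436, Pow(108209, -1)), Mul(1994236, Pow(-1196694, -1))) = Add(Mul(-1436, Rational(1, 108209)), Mul(1994236, Rational(-1, 1196694))) = Add(Rational(-1436, 108209), Rational(-997118, 598347)) = Rational(-108756367954, 64746530523) ≈ -1.6797)
Add(Add(Add(Function('h')(886), 152636), 272334), O) = Add(Add(Add(Mul(Rational(-15, 2), 886), 152636), 272334), Rational(-108756367954, 64746530523)) = Add(Add(Add(-6645, 152636), 272334), Rational(-108756367954, 64746530523)) = Add(Add(145991, 272334), Rational(-108756367954, 64746530523)) = Add(418325, Rational(-108756367954, 64746530523)) = Rational(27084983624666021, 64746530523)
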